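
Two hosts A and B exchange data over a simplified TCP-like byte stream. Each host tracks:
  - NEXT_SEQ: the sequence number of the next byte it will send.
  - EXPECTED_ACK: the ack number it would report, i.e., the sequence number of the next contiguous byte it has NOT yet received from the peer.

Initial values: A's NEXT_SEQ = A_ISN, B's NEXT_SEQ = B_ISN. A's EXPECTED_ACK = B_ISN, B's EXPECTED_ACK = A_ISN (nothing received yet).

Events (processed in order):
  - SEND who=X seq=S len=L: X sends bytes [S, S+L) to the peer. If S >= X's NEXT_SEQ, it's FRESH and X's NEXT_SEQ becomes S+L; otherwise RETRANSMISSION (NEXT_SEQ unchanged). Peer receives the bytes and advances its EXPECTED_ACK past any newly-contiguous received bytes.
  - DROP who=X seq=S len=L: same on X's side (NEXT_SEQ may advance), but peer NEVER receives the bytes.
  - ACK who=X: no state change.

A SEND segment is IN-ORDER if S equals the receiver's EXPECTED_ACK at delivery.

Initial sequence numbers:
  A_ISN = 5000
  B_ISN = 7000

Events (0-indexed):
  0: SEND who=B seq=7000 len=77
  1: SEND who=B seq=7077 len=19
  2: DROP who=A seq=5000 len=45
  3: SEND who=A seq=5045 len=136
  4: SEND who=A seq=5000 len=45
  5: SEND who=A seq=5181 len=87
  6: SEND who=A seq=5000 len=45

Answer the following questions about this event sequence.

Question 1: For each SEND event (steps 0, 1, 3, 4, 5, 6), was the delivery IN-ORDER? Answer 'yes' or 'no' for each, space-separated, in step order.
Answer: yes yes no yes yes no

Derivation:
Step 0: SEND seq=7000 -> in-order
Step 1: SEND seq=7077 -> in-order
Step 3: SEND seq=5045 -> out-of-order
Step 4: SEND seq=5000 -> in-order
Step 5: SEND seq=5181 -> in-order
Step 6: SEND seq=5000 -> out-of-order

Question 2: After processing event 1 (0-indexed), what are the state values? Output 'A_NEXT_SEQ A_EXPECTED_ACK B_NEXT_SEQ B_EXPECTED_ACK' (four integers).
After event 0: A_seq=5000 A_ack=7077 B_seq=7077 B_ack=5000
After event 1: A_seq=5000 A_ack=7096 B_seq=7096 B_ack=5000

5000 7096 7096 5000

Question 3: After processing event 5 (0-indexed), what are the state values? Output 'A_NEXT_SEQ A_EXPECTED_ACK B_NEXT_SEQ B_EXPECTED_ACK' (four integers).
After event 0: A_seq=5000 A_ack=7077 B_seq=7077 B_ack=5000
After event 1: A_seq=5000 A_ack=7096 B_seq=7096 B_ack=5000
After event 2: A_seq=5045 A_ack=7096 B_seq=7096 B_ack=5000
After event 3: A_seq=5181 A_ack=7096 B_seq=7096 B_ack=5000
After event 4: A_seq=5181 A_ack=7096 B_seq=7096 B_ack=5181
After event 5: A_seq=5268 A_ack=7096 B_seq=7096 B_ack=5268

5268 7096 7096 5268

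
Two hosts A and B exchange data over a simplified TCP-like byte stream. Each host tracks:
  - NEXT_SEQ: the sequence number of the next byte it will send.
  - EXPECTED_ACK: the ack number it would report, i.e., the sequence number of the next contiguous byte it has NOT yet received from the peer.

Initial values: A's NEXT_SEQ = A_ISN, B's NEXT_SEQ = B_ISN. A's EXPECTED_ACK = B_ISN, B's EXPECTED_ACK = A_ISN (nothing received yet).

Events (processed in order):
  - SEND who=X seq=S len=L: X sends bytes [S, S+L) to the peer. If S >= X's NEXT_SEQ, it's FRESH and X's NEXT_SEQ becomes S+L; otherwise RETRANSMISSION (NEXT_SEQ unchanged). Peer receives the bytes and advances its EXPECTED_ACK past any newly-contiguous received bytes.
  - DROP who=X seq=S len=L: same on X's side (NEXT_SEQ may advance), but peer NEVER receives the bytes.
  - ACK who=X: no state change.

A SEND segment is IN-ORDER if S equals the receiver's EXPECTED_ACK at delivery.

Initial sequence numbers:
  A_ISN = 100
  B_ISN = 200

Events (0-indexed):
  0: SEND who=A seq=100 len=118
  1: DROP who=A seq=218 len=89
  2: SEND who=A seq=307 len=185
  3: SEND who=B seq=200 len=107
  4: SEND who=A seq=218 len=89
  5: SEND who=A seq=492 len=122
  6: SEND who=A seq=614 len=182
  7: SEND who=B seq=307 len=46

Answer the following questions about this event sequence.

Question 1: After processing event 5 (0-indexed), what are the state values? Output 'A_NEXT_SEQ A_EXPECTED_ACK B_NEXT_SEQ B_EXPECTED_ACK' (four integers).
After event 0: A_seq=218 A_ack=200 B_seq=200 B_ack=218
After event 1: A_seq=307 A_ack=200 B_seq=200 B_ack=218
After event 2: A_seq=492 A_ack=200 B_seq=200 B_ack=218
After event 3: A_seq=492 A_ack=307 B_seq=307 B_ack=218
After event 4: A_seq=492 A_ack=307 B_seq=307 B_ack=492
After event 5: A_seq=614 A_ack=307 B_seq=307 B_ack=614

614 307 307 614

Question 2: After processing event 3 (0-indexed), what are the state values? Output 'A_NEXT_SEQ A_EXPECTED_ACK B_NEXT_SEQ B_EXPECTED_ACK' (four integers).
After event 0: A_seq=218 A_ack=200 B_seq=200 B_ack=218
After event 1: A_seq=307 A_ack=200 B_seq=200 B_ack=218
After event 2: A_seq=492 A_ack=200 B_seq=200 B_ack=218
After event 3: A_seq=492 A_ack=307 B_seq=307 B_ack=218

492 307 307 218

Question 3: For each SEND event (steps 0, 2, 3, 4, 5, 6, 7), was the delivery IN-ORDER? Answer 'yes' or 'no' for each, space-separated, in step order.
Answer: yes no yes yes yes yes yes

Derivation:
Step 0: SEND seq=100 -> in-order
Step 2: SEND seq=307 -> out-of-order
Step 3: SEND seq=200 -> in-order
Step 4: SEND seq=218 -> in-order
Step 5: SEND seq=492 -> in-order
Step 6: SEND seq=614 -> in-order
Step 7: SEND seq=307 -> in-order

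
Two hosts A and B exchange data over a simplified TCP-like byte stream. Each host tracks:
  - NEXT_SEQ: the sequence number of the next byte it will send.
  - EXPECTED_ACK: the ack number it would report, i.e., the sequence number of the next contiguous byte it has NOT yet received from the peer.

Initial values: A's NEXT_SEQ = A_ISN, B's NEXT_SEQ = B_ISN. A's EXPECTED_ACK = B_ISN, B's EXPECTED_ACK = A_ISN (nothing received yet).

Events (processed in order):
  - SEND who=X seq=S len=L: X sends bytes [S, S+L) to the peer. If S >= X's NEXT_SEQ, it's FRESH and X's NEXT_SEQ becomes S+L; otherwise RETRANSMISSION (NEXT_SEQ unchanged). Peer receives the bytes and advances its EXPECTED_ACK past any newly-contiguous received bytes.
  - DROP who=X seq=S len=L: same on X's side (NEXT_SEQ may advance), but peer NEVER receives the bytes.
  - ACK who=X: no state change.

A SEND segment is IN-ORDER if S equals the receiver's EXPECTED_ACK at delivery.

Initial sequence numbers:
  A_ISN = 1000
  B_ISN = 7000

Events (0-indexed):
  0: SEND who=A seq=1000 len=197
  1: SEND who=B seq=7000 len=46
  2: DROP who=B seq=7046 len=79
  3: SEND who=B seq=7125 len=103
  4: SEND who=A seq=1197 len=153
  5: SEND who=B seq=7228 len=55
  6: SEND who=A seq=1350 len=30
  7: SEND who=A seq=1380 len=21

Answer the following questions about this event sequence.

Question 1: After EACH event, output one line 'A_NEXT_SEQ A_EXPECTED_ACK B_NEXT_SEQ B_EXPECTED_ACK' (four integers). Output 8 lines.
1197 7000 7000 1197
1197 7046 7046 1197
1197 7046 7125 1197
1197 7046 7228 1197
1350 7046 7228 1350
1350 7046 7283 1350
1380 7046 7283 1380
1401 7046 7283 1401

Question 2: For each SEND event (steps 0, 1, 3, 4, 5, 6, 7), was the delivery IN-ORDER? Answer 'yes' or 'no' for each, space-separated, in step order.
Answer: yes yes no yes no yes yes

Derivation:
Step 0: SEND seq=1000 -> in-order
Step 1: SEND seq=7000 -> in-order
Step 3: SEND seq=7125 -> out-of-order
Step 4: SEND seq=1197 -> in-order
Step 5: SEND seq=7228 -> out-of-order
Step 6: SEND seq=1350 -> in-order
Step 7: SEND seq=1380 -> in-order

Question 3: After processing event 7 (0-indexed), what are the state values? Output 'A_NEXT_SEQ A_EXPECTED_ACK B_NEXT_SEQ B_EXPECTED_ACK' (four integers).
After event 0: A_seq=1197 A_ack=7000 B_seq=7000 B_ack=1197
After event 1: A_seq=1197 A_ack=7046 B_seq=7046 B_ack=1197
After event 2: A_seq=1197 A_ack=7046 B_seq=7125 B_ack=1197
After event 3: A_seq=1197 A_ack=7046 B_seq=7228 B_ack=1197
After event 4: A_seq=1350 A_ack=7046 B_seq=7228 B_ack=1350
After event 5: A_seq=1350 A_ack=7046 B_seq=7283 B_ack=1350
After event 6: A_seq=1380 A_ack=7046 B_seq=7283 B_ack=1380
After event 7: A_seq=1401 A_ack=7046 B_seq=7283 B_ack=1401

1401 7046 7283 1401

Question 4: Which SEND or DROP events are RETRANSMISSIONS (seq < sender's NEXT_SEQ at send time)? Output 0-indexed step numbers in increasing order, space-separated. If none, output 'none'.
Answer: none

Derivation:
Step 0: SEND seq=1000 -> fresh
Step 1: SEND seq=7000 -> fresh
Step 2: DROP seq=7046 -> fresh
Step 3: SEND seq=7125 -> fresh
Step 4: SEND seq=1197 -> fresh
Step 5: SEND seq=7228 -> fresh
Step 6: SEND seq=1350 -> fresh
Step 7: SEND seq=1380 -> fresh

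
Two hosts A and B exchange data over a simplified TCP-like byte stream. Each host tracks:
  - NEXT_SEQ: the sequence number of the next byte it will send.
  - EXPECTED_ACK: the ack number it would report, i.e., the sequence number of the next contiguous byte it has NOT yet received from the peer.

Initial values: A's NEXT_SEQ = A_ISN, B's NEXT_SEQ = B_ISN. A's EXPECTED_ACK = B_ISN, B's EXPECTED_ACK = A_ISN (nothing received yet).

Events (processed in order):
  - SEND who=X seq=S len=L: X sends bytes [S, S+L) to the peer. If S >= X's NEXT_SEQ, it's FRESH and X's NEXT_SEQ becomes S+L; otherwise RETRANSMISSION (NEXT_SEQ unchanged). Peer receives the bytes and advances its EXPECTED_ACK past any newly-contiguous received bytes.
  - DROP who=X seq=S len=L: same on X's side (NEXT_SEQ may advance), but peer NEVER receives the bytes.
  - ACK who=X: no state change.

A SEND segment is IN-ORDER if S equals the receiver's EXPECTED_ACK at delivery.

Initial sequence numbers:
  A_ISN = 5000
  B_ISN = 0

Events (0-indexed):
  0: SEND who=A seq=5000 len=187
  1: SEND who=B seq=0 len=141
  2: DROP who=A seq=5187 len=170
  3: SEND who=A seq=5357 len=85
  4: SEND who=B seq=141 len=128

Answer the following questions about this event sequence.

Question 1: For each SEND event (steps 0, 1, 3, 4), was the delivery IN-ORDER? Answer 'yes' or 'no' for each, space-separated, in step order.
Answer: yes yes no yes

Derivation:
Step 0: SEND seq=5000 -> in-order
Step 1: SEND seq=0 -> in-order
Step 3: SEND seq=5357 -> out-of-order
Step 4: SEND seq=141 -> in-order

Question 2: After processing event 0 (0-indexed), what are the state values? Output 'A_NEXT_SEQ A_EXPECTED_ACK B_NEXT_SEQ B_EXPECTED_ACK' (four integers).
After event 0: A_seq=5187 A_ack=0 B_seq=0 B_ack=5187

5187 0 0 5187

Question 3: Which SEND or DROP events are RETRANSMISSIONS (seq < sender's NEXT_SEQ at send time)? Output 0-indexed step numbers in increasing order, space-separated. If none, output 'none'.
Step 0: SEND seq=5000 -> fresh
Step 1: SEND seq=0 -> fresh
Step 2: DROP seq=5187 -> fresh
Step 3: SEND seq=5357 -> fresh
Step 4: SEND seq=141 -> fresh

Answer: none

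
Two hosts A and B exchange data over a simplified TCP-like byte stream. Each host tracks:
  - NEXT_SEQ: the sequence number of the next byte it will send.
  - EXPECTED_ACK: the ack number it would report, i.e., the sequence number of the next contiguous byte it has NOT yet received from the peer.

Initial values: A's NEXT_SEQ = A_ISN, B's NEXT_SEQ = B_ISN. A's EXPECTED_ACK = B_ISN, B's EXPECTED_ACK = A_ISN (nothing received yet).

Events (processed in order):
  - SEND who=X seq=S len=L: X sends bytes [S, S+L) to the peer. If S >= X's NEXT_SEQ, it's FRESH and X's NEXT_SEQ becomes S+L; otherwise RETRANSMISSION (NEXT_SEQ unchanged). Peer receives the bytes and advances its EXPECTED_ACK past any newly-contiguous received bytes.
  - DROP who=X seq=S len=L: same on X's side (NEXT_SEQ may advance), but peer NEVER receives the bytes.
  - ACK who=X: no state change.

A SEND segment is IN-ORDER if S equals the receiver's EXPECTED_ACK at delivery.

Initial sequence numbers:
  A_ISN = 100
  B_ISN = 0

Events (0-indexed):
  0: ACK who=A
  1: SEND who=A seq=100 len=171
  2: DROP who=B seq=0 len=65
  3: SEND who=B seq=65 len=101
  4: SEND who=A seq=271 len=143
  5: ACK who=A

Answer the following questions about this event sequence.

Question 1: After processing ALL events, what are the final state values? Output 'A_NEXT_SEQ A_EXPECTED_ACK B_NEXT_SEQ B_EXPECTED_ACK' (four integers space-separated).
Answer: 414 0 166 414

Derivation:
After event 0: A_seq=100 A_ack=0 B_seq=0 B_ack=100
After event 1: A_seq=271 A_ack=0 B_seq=0 B_ack=271
After event 2: A_seq=271 A_ack=0 B_seq=65 B_ack=271
After event 3: A_seq=271 A_ack=0 B_seq=166 B_ack=271
After event 4: A_seq=414 A_ack=0 B_seq=166 B_ack=414
After event 5: A_seq=414 A_ack=0 B_seq=166 B_ack=414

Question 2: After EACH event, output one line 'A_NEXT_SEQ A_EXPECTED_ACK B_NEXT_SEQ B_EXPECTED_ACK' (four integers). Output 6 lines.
100 0 0 100
271 0 0 271
271 0 65 271
271 0 166 271
414 0 166 414
414 0 166 414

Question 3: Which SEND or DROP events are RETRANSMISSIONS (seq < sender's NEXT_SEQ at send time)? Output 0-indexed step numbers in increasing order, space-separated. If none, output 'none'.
Step 1: SEND seq=100 -> fresh
Step 2: DROP seq=0 -> fresh
Step 3: SEND seq=65 -> fresh
Step 4: SEND seq=271 -> fresh

Answer: none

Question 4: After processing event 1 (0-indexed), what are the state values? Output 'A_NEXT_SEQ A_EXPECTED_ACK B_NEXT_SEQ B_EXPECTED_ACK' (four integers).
After event 0: A_seq=100 A_ack=0 B_seq=0 B_ack=100
After event 1: A_seq=271 A_ack=0 B_seq=0 B_ack=271

271 0 0 271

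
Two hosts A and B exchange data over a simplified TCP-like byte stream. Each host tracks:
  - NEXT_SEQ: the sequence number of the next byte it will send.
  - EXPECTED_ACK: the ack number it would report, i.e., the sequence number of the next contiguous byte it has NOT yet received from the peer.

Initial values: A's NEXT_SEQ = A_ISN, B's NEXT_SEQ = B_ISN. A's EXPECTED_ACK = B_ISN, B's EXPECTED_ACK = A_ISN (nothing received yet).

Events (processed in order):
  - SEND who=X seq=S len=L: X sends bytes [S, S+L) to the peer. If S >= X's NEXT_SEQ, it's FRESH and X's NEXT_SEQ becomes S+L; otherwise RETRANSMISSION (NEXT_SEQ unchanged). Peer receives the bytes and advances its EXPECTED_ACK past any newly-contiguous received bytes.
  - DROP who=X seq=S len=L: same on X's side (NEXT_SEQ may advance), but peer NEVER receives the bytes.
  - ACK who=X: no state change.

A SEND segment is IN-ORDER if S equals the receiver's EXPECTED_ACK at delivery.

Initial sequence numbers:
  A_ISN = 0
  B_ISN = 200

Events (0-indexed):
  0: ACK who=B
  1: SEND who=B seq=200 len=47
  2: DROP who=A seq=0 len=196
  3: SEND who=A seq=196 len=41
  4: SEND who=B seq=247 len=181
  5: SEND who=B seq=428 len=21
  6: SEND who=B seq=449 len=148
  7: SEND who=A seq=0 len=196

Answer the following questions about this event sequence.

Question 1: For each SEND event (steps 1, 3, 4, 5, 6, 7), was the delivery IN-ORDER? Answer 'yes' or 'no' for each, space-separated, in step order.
Step 1: SEND seq=200 -> in-order
Step 3: SEND seq=196 -> out-of-order
Step 4: SEND seq=247 -> in-order
Step 5: SEND seq=428 -> in-order
Step 6: SEND seq=449 -> in-order
Step 7: SEND seq=0 -> in-order

Answer: yes no yes yes yes yes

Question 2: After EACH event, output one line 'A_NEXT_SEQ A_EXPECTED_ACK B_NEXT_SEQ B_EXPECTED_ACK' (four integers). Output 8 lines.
0 200 200 0
0 247 247 0
196 247 247 0
237 247 247 0
237 428 428 0
237 449 449 0
237 597 597 0
237 597 597 237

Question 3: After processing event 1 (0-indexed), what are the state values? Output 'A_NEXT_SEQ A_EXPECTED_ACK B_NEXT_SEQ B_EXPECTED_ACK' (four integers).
After event 0: A_seq=0 A_ack=200 B_seq=200 B_ack=0
After event 1: A_seq=0 A_ack=247 B_seq=247 B_ack=0

0 247 247 0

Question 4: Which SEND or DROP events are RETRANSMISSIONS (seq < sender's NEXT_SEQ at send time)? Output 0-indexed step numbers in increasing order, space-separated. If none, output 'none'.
Answer: 7

Derivation:
Step 1: SEND seq=200 -> fresh
Step 2: DROP seq=0 -> fresh
Step 3: SEND seq=196 -> fresh
Step 4: SEND seq=247 -> fresh
Step 5: SEND seq=428 -> fresh
Step 6: SEND seq=449 -> fresh
Step 7: SEND seq=0 -> retransmit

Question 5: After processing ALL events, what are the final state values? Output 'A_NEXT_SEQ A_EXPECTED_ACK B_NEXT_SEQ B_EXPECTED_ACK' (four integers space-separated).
After event 0: A_seq=0 A_ack=200 B_seq=200 B_ack=0
After event 1: A_seq=0 A_ack=247 B_seq=247 B_ack=0
After event 2: A_seq=196 A_ack=247 B_seq=247 B_ack=0
After event 3: A_seq=237 A_ack=247 B_seq=247 B_ack=0
After event 4: A_seq=237 A_ack=428 B_seq=428 B_ack=0
After event 5: A_seq=237 A_ack=449 B_seq=449 B_ack=0
After event 6: A_seq=237 A_ack=597 B_seq=597 B_ack=0
After event 7: A_seq=237 A_ack=597 B_seq=597 B_ack=237

Answer: 237 597 597 237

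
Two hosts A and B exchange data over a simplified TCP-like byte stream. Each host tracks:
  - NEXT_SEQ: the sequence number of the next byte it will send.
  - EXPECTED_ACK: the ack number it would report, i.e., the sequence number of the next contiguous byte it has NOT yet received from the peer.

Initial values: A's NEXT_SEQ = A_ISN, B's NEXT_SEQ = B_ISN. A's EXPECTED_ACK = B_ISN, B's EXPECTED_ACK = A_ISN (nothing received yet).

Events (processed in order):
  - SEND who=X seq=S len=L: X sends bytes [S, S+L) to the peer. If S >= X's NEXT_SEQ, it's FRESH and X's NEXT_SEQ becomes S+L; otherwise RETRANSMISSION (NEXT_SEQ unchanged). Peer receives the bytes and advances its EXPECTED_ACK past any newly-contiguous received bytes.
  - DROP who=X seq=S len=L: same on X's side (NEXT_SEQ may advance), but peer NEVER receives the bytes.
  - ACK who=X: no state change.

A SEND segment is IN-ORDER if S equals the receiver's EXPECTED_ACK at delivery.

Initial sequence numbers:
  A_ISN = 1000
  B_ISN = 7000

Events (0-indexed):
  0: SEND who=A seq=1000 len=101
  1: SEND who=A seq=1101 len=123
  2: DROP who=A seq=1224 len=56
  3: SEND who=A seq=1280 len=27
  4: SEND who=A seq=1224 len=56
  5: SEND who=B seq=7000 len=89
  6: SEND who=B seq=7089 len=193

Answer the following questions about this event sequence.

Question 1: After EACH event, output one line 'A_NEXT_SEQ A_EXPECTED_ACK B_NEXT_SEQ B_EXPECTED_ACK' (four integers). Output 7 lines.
1101 7000 7000 1101
1224 7000 7000 1224
1280 7000 7000 1224
1307 7000 7000 1224
1307 7000 7000 1307
1307 7089 7089 1307
1307 7282 7282 1307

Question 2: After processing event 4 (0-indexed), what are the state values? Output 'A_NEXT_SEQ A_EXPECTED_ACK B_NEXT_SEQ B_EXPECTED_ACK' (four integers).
After event 0: A_seq=1101 A_ack=7000 B_seq=7000 B_ack=1101
After event 1: A_seq=1224 A_ack=7000 B_seq=7000 B_ack=1224
After event 2: A_seq=1280 A_ack=7000 B_seq=7000 B_ack=1224
After event 3: A_seq=1307 A_ack=7000 B_seq=7000 B_ack=1224
After event 4: A_seq=1307 A_ack=7000 B_seq=7000 B_ack=1307

1307 7000 7000 1307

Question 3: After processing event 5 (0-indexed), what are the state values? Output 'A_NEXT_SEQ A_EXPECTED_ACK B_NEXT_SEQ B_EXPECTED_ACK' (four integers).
After event 0: A_seq=1101 A_ack=7000 B_seq=7000 B_ack=1101
After event 1: A_seq=1224 A_ack=7000 B_seq=7000 B_ack=1224
After event 2: A_seq=1280 A_ack=7000 B_seq=7000 B_ack=1224
After event 3: A_seq=1307 A_ack=7000 B_seq=7000 B_ack=1224
After event 4: A_seq=1307 A_ack=7000 B_seq=7000 B_ack=1307
After event 5: A_seq=1307 A_ack=7089 B_seq=7089 B_ack=1307

1307 7089 7089 1307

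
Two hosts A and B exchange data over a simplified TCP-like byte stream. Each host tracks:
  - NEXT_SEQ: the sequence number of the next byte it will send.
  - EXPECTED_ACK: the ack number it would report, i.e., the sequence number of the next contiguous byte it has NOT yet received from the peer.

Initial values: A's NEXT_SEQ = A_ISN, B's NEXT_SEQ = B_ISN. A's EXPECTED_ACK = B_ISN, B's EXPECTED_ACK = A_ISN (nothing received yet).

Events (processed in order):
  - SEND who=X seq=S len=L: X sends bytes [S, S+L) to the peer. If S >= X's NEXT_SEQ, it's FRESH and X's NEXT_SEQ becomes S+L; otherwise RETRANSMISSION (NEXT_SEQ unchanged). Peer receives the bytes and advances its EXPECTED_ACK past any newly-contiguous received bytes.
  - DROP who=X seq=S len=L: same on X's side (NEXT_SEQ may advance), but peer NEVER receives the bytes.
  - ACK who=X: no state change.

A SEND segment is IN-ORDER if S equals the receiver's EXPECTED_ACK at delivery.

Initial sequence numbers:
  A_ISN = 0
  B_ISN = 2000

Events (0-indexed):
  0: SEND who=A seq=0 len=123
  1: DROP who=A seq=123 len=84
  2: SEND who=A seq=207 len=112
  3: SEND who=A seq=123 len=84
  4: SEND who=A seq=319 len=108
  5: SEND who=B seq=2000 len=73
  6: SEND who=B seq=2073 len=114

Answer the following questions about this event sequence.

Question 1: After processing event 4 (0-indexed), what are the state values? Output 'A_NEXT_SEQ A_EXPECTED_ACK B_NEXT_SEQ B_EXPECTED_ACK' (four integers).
After event 0: A_seq=123 A_ack=2000 B_seq=2000 B_ack=123
After event 1: A_seq=207 A_ack=2000 B_seq=2000 B_ack=123
After event 2: A_seq=319 A_ack=2000 B_seq=2000 B_ack=123
After event 3: A_seq=319 A_ack=2000 B_seq=2000 B_ack=319
After event 4: A_seq=427 A_ack=2000 B_seq=2000 B_ack=427

427 2000 2000 427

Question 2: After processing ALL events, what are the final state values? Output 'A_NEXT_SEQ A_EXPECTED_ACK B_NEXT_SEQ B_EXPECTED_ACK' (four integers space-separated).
Answer: 427 2187 2187 427

Derivation:
After event 0: A_seq=123 A_ack=2000 B_seq=2000 B_ack=123
After event 1: A_seq=207 A_ack=2000 B_seq=2000 B_ack=123
After event 2: A_seq=319 A_ack=2000 B_seq=2000 B_ack=123
After event 3: A_seq=319 A_ack=2000 B_seq=2000 B_ack=319
After event 4: A_seq=427 A_ack=2000 B_seq=2000 B_ack=427
After event 5: A_seq=427 A_ack=2073 B_seq=2073 B_ack=427
After event 6: A_seq=427 A_ack=2187 B_seq=2187 B_ack=427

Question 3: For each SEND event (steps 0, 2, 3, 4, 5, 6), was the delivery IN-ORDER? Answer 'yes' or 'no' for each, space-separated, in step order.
Step 0: SEND seq=0 -> in-order
Step 2: SEND seq=207 -> out-of-order
Step 3: SEND seq=123 -> in-order
Step 4: SEND seq=319 -> in-order
Step 5: SEND seq=2000 -> in-order
Step 6: SEND seq=2073 -> in-order

Answer: yes no yes yes yes yes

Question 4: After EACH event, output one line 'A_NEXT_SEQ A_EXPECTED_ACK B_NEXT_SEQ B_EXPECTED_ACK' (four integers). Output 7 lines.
123 2000 2000 123
207 2000 2000 123
319 2000 2000 123
319 2000 2000 319
427 2000 2000 427
427 2073 2073 427
427 2187 2187 427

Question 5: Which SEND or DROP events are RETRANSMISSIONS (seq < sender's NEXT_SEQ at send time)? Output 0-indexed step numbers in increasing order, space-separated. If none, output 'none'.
Step 0: SEND seq=0 -> fresh
Step 1: DROP seq=123 -> fresh
Step 2: SEND seq=207 -> fresh
Step 3: SEND seq=123 -> retransmit
Step 4: SEND seq=319 -> fresh
Step 5: SEND seq=2000 -> fresh
Step 6: SEND seq=2073 -> fresh

Answer: 3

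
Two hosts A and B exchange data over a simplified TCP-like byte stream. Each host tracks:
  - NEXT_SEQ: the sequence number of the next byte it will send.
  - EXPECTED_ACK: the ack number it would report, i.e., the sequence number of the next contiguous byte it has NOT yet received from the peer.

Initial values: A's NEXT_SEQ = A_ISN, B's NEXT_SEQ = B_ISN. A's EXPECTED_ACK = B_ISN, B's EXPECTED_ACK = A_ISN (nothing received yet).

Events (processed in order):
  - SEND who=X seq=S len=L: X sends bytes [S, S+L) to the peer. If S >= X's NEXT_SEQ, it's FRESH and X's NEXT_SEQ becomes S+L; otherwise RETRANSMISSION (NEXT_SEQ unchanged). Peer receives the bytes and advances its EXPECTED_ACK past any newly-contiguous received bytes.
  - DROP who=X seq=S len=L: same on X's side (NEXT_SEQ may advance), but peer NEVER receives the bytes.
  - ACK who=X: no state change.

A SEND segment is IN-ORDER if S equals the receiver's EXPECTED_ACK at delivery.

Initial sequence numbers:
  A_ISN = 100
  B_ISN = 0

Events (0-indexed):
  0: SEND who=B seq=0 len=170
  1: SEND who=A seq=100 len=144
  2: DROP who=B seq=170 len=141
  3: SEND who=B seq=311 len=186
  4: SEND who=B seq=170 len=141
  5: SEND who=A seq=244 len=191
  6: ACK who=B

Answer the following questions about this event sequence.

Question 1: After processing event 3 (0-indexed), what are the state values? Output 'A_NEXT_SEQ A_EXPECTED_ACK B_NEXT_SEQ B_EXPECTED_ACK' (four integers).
After event 0: A_seq=100 A_ack=170 B_seq=170 B_ack=100
After event 1: A_seq=244 A_ack=170 B_seq=170 B_ack=244
After event 2: A_seq=244 A_ack=170 B_seq=311 B_ack=244
After event 3: A_seq=244 A_ack=170 B_seq=497 B_ack=244

244 170 497 244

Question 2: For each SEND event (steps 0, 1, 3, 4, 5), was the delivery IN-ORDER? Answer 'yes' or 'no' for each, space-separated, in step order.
Answer: yes yes no yes yes

Derivation:
Step 0: SEND seq=0 -> in-order
Step 1: SEND seq=100 -> in-order
Step 3: SEND seq=311 -> out-of-order
Step 4: SEND seq=170 -> in-order
Step 5: SEND seq=244 -> in-order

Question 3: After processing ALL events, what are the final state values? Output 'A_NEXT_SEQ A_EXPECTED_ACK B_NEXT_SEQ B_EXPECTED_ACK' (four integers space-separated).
After event 0: A_seq=100 A_ack=170 B_seq=170 B_ack=100
After event 1: A_seq=244 A_ack=170 B_seq=170 B_ack=244
After event 2: A_seq=244 A_ack=170 B_seq=311 B_ack=244
After event 3: A_seq=244 A_ack=170 B_seq=497 B_ack=244
After event 4: A_seq=244 A_ack=497 B_seq=497 B_ack=244
After event 5: A_seq=435 A_ack=497 B_seq=497 B_ack=435
After event 6: A_seq=435 A_ack=497 B_seq=497 B_ack=435

Answer: 435 497 497 435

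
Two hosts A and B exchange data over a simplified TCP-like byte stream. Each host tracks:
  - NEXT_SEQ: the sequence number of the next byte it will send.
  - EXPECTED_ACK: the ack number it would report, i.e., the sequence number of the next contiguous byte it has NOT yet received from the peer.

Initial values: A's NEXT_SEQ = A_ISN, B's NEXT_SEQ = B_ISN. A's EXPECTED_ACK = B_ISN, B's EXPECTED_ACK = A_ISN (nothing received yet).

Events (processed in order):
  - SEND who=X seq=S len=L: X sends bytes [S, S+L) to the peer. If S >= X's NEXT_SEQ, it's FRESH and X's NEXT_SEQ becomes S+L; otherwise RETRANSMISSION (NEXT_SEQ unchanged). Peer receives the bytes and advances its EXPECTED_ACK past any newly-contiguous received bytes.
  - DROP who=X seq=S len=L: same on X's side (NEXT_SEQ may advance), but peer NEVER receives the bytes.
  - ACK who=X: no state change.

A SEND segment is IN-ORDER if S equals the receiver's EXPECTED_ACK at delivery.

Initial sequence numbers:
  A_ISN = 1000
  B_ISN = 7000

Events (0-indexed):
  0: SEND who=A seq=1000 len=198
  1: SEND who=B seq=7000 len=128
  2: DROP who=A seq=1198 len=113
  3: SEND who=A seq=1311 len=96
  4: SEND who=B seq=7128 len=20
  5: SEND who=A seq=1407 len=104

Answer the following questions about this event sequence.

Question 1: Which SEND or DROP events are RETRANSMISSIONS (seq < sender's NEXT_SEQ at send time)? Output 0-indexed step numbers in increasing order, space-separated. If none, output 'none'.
Answer: none

Derivation:
Step 0: SEND seq=1000 -> fresh
Step 1: SEND seq=7000 -> fresh
Step 2: DROP seq=1198 -> fresh
Step 3: SEND seq=1311 -> fresh
Step 4: SEND seq=7128 -> fresh
Step 5: SEND seq=1407 -> fresh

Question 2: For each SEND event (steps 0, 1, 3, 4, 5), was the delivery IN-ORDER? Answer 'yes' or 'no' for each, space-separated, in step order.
Answer: yes yes no yes no

Derivation:
Step 0: SEND seq=1000 -> in-order
Step 1: SEND seq=7000 -> in-order
Step 3: SEND seq=1311 -> out-of-order
Step 4: SEND seq=7128 -> in-order
Step 5: SEND seq=1407 -> out-of-order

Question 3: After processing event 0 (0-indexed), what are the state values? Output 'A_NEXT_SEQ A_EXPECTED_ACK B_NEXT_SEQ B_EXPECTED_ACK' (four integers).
After event 0: A_seq=1198 A_ack=7000 B_seq=7000 B_ack=1198

1198 7000 7000 1198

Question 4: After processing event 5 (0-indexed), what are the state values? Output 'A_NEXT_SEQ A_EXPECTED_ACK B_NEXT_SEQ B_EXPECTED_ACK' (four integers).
After event 0: A_seq=1198 A_ack=7000 B_seq=7000 B_ack=1198
After event 1: A_seq=1198 A_ack=7128 B_seq=7128 B_ack=1198
After event 2: A_seq=1311 A_ack=7128 B_seq=7128 B_ack=1198
After event 3: A_seq=1407 A_ack=7128 B_seq=7128 B_ack=1198
After event 4: A_seq=1407 A_ack=7148 B_seq=7148 B_ack=1198
After event 5: A_seq=1511 A_ack=7148 B_seq=7148 B_ack=1198

1511 7148 7148 1198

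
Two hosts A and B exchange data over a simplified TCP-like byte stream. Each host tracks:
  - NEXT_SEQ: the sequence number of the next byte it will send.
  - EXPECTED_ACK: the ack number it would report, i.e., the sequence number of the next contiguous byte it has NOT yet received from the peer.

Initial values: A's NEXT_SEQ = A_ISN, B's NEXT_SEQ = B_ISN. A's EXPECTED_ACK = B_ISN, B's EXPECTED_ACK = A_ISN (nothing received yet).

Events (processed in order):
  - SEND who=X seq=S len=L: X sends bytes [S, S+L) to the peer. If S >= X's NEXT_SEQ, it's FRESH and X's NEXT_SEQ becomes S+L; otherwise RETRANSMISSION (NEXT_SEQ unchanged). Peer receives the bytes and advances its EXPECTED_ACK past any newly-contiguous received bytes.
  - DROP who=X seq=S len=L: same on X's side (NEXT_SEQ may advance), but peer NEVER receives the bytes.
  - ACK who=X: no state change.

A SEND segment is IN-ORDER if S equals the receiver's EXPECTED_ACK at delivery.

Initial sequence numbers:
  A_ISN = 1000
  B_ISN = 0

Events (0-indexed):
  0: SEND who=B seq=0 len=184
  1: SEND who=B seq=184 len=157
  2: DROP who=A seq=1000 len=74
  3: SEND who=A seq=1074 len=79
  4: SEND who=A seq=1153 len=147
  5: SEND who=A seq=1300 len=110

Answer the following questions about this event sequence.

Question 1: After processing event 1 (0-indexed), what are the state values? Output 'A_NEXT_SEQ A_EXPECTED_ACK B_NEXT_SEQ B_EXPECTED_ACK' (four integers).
After event 0: A_seq=1000 A_ack=184 B_seq=184 B_ack=1000
After event 1: A_seq=1000 A_ack=341 B_seq=341 B_ack=1000

1000 341 341 1000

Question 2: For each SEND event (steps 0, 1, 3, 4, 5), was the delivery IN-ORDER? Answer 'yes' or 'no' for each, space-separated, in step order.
Answer: yes yes no no no

Derivation:
Step 0: SEND seq=0 -> in-order
Step 1: SEND seq=184 -> in-order
Step 3: SEND seq=1074 -> out-of-order
Step 4: SEND seq=1153 -> out-of-order
Step 5: SEND seq=1300 -> out-of-order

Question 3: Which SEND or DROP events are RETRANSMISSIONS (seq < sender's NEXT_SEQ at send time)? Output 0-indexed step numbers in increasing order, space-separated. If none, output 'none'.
Answer: none

Derivation:
Step 0: SEND seq=0 -> fresh
Step 1: SEND seq=184 -> fresh
Step 2: DROP seq=1000 -> fresh
Step 3: SEND seq=1074 -> fresh
Step 4: SEND seq=1153 -> fresh
Step 5: SEND seq=1300 -> fresh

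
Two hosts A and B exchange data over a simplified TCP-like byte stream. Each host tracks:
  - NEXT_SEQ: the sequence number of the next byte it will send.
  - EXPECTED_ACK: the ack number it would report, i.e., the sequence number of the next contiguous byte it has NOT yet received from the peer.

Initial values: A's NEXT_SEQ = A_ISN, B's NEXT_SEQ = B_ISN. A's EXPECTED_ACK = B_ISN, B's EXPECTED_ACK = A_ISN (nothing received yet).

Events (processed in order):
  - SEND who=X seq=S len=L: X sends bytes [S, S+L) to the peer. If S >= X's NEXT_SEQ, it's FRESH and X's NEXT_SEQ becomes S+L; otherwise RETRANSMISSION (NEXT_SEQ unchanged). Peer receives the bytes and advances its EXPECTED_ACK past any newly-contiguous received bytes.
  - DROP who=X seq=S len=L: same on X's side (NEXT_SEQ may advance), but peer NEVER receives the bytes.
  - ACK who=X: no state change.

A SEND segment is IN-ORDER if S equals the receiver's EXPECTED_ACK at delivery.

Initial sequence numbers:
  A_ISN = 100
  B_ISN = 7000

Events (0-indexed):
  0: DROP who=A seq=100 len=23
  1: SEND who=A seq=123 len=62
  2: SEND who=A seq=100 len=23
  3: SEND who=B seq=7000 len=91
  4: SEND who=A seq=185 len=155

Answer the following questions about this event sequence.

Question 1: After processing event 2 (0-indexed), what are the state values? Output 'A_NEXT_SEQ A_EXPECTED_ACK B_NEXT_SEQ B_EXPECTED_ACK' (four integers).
After event 0: A_seq=123 A_ack=7000 B_seq=7000 B_ack=100
After event 1: A_seq=185 A_ack=7000 B_seq=7000 B_ack=100
After event 2: A_seq=185 A_ack=7000 B_seq=7000 B_ack=185

185 7000 7000 185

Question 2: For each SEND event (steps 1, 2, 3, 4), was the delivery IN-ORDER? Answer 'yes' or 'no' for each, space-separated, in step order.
Step 1: SEND seq=123 -> out-of-order
Step 2: SEND seq=100 -> in-order
Step 3: SEND seq=7000 -> in-order
Step 4: SEND seq=185 -> in-order

Answer: no yes yes yes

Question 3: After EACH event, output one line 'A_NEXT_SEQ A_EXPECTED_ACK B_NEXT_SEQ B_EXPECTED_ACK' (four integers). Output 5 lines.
123 7000 7000 100
185 7000 7000 100
185 7000 7000 185
185 7091 7091 185
340 7091 7091 340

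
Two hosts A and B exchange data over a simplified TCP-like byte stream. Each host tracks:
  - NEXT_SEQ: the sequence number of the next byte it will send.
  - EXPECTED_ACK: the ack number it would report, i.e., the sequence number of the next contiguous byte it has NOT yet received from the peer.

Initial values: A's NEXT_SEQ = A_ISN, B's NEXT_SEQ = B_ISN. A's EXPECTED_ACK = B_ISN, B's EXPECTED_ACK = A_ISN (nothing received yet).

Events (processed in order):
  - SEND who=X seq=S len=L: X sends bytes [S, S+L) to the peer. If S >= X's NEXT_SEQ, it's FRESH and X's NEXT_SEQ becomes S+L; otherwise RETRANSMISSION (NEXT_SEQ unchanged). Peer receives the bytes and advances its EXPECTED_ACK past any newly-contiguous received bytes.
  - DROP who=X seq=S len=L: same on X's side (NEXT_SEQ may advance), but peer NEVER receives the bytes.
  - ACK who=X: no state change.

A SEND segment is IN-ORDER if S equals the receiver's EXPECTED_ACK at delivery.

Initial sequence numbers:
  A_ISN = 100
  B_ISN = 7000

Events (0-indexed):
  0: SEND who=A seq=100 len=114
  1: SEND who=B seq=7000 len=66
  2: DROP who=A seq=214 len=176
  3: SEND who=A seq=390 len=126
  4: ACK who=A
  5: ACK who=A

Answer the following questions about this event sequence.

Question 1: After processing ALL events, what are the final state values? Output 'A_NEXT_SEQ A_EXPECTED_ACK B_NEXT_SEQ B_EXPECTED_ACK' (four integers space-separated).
Answer: 516 7066 7066 214

Derivation:
After event 0: A_seq=214 A_ack=7000 B_seq=7000 B_ack=214
After event 1: A_seq=214 A_ack=7066 B_seq=7066 B_ack=214
After event 2: A_seq=390 A_ack=7066 B_seq=7066 B_ack=214
After event 3: A_seq=516 A_ack=7066 B_seq=7066 B_ack=214
After event 4: A_seq=516 A_ack=7066 B_seq=7066 B_ack=214
After event 5: A_seq=516 A_ack=7066 B_seq=7066 B_ack=214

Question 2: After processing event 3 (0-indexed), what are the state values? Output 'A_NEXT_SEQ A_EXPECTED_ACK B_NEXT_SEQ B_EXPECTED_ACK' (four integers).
After event 0: A_seq=214 A_ack=7000 B_seq=7000 B_ack=214
After event 1: A_seq=214 A_ack=7066 B_seq=7066 B_ack=214
After event 2: A_seq=390 A_ack=7066 B_seq=7066 B_ack=214
After event 3: A_seq=516 A_ack=7066 B_seq=7066 B_ack=214

516 7066 7066 214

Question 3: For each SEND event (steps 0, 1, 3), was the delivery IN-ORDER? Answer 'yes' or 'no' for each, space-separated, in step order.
Answer: yes yes no

Derivation:
Step 0: SEND seq=100 -> in-order
Step 1: SEND seq=7000 -> in-order
Step 3: SEND seq=390 -> out-of-order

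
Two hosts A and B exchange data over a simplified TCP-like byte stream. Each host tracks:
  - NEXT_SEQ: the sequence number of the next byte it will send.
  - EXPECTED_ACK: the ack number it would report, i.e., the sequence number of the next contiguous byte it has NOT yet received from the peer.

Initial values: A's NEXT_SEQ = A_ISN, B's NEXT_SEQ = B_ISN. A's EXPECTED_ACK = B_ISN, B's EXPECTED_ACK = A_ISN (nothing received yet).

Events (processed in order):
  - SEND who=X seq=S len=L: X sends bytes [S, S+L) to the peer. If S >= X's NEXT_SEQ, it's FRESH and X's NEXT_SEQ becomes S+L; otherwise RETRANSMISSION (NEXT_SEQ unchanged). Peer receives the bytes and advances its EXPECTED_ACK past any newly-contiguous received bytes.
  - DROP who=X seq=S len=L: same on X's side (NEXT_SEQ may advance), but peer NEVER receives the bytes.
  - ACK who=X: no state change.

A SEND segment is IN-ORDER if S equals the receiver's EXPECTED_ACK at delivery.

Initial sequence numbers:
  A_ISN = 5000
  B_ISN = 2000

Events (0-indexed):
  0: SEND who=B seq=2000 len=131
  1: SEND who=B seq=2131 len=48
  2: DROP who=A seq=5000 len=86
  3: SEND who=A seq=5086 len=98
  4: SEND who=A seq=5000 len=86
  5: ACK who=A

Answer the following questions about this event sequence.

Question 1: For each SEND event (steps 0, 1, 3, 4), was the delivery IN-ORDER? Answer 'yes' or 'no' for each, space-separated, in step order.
Step 0: SEND seq=2000 -> in-order
Step 1: SEND seq=2131 -> in-order
Step 3: SEND seq=5086 -> out-of-order
Step 4: SEND seq=5000 -> in-order

Answer: yes yes no yes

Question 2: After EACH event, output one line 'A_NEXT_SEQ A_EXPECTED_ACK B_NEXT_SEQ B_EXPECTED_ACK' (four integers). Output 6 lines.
5000 2131 2131 5000
5000 2179 2179 5000
5086 2179 2179 5000
5184 2179 2179 5000
5184 2179 2179 5184
5184 2179 2179 5184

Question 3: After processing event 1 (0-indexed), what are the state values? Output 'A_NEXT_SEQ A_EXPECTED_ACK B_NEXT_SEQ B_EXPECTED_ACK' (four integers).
After event 0: A_seq=5000 A_ack=2131 B_seq=2131 B_ack=5000
After event 1: A_seq=5000 A_ack=2179 B_seq=2179 B_ack=5000

5000 2179 2179 5000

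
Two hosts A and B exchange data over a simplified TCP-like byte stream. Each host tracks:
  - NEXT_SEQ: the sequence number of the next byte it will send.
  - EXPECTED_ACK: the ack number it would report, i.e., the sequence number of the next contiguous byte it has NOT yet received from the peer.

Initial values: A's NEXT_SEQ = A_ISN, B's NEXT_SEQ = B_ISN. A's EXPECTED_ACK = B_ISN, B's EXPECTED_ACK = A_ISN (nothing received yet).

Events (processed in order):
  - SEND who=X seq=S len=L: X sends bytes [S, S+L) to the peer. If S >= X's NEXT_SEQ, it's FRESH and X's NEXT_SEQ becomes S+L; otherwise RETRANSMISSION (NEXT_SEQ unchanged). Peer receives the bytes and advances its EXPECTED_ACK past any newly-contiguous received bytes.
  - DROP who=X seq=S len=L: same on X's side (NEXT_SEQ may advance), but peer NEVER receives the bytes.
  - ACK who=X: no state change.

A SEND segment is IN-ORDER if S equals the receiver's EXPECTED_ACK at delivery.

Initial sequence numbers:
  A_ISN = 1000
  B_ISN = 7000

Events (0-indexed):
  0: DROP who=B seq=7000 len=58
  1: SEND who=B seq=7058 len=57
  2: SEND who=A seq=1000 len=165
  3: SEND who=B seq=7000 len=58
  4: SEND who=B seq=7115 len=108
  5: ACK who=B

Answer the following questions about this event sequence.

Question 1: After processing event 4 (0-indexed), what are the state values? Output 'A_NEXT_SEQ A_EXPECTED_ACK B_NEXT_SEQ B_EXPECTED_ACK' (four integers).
After event 0: A_seq=1000 A_ack=7000 B_seq=7058 B_ack=1000
After event 1: A_seq=1000 A_ack=7000 B_seq=7115 B_ack=1000
After event 2: A_seq=1165 A_ack=7000 B_seq=7115 B_ack=1165
After event 3: A_seq=1165 A_ack=7115 B_seq=7115 B_ack=1165
After event 4: A_seq=1165 A_ack=7223 B_seq=7223 B_ack=1165

1165 7223 7223 1165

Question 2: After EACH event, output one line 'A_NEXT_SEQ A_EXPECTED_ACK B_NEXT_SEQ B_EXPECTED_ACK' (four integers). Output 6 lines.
1000 7000 7058 1000
1000 7000 7115 1000
1165 7000 7115 1165
1165 7115 7115 1165
1165 7223 7223 1165
1165 7223 7223 1165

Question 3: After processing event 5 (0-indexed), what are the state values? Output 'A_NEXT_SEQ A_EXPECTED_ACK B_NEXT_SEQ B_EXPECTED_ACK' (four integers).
After event 0: A_seq=1000 A_ack=7000 B_seq=7058 B_ack=1000
After event 1: A_seq=1000 A_ack=7000 B_seq=7115 B_ack=1000
After event 2: A_seq=1165 A_ack=7000 B_seq=7115 B_ack=1165
After event 3: A_seq=1165 A_ack=7115 B_seq=7115 B_ack=1165
After event 4: A_seq=1165 A_ack=7223 B_seq=7223 B_ack=1165
After event 5: A_seq=1165 A_ack=7223 B_seq=7223 B_ack=1165

1165 7223 7223 1165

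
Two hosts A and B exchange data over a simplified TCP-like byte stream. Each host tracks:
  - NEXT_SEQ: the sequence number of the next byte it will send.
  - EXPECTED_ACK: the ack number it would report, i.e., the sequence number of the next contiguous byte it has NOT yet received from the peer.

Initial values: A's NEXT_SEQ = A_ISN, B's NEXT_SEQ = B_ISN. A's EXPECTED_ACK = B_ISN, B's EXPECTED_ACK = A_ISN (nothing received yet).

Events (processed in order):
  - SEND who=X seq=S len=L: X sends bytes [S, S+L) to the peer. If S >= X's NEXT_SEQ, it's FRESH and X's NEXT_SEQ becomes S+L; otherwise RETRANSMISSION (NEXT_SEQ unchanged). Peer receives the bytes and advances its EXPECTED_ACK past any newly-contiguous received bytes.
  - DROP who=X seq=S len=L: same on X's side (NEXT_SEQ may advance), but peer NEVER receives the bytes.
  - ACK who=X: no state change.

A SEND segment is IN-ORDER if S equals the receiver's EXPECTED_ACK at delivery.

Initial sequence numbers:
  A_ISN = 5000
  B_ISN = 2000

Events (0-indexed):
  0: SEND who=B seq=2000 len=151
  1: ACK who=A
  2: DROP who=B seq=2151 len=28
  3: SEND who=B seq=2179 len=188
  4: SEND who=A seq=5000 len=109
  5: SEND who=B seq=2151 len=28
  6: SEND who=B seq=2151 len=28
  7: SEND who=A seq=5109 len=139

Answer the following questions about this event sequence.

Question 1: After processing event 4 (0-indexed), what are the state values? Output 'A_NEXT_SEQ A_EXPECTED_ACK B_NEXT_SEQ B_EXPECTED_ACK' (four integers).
After event 0: A_seq=5000 A_ack=2151 B_seq=2151 B_ack=5000
After event 1: A_seq=5000 A_ack=2151 B_seq=2151 B_ack=5000
After event 2: A_seq=5000 A_ack=2151 B_seq=2179 B_ack=5000
After event 3: A_seq=5000 A_ack=2151 B_seq=2367 B_ack=5000
After event 4: A_seq=5109 A_ack=2151 B_seq=2367 B_ack=5109

5109 2151 2367 5109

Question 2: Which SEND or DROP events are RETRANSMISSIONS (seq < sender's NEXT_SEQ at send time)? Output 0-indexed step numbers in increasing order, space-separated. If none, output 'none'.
Step 0: SEND seq=2000 -> fresh
Step 2: DROP seq=2151 -> fresh
Step 3: SEND seq=2179 -> fresh
Step 4: SEND seq=5000 -> fresh
Step 5: SEND seq=2151 -> retransmit
Step 6: SEND seq=2151 -> retransmit
Step 7: SEND seq=5109 -> fresh

Answer: 5 6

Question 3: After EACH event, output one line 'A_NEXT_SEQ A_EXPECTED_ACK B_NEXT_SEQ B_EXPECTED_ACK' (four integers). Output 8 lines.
5000 2151 2151 5000
5000 2151 2151 5000
5000 2151 2179 5000
5000 2151 2367 5000
5109 2151 2367 5109
5109 2367 2367 5109
5109 2367 2367 5109
5248 2367 2367 5248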